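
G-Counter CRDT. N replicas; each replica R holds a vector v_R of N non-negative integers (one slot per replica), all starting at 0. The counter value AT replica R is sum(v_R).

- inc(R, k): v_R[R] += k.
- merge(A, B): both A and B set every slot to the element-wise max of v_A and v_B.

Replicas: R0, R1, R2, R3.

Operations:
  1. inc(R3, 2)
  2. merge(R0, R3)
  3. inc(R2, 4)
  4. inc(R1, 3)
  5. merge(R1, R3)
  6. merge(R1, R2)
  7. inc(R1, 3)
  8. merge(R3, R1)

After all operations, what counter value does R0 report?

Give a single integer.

Answer: 2

Derivation:
Op 1: inc R3 by 2 -> R3=(0,0,0,2) value=2
Op 2: merge R0<->R3 -> R0=(0,0,0,2) R3=(0,0,0,2)
Op 3: inc R2 by 4 -> R2=(0,0,4,0) value=4
Op 4: inc R1 by 3 -> R1=(0,3,0,0) value=3
Op 5: merge R1<->R3 -> R1=(0,3,0,2) R3=(0,3,0,2)
Op 6: merge R1<->R2 -> R1=(0,3,4,2) R2=(0,3,4,2)
Op 7: inc R1 by 3 -> R1=(0,6,4,2) value=12
Op 8: merge R3<->R1 -> R3=(0,6,4,2) R1=(0,6,4,2)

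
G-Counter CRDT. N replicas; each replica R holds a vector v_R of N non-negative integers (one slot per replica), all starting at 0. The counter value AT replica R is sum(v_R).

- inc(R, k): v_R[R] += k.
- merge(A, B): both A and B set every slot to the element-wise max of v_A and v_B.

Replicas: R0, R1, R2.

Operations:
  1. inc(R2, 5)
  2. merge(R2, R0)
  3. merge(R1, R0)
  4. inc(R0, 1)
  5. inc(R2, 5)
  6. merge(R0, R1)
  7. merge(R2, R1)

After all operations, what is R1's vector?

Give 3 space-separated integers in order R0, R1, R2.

Answer: 1 0 10

Derivation:
Op 1: inc R2 by 5 -> R2=(0,0,5) value=5
Op 2: merge R2<->R0 -> R2=(0,0,5) R0=(0,0,5)
Op 3: merge R1<->R0 -> R1=(0,0,5) R0=(0,0,5)
Op 4: inc R0 by 1 -> R0=(1,0,5) value=6
Op 5: inc R2 by 5 -> R2=(0,0,10) value=10
Op 6: merge R0<->R1 -> R0=(1,0,5) R1=(1,0,5)
Op 7: merge R2<->R1 -> R2=(1,0,10) R1=(1,0,10)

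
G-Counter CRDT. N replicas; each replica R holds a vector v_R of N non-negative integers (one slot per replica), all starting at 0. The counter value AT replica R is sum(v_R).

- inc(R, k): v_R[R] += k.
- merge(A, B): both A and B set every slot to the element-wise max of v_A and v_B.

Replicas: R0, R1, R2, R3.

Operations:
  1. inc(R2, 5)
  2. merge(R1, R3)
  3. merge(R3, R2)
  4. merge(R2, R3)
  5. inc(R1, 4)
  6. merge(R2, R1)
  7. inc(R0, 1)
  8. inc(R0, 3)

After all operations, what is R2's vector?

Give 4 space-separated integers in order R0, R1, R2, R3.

Answer: 0 4 5 0

Derivation:
Op 1: inc R2 by 5 -> R2=(0,0,5,0) value=5
Op 2: merge R1<->R3 -> R1=(0,0,0,0) R3=(0,0,0,0)
Op 3: merge R3<->R2 -> R3=(0,0,5,0) R2=(0,0,5,0)
Op 4: merge R2<->R3 -> R2=(0,0,5,0) R3=(0,0,5,0)
Op 5: inc R1 by 4 -> R1=(0,4,0,0) value=4
Op 6: merge R2<->R1 -> R2=(0,4,5,0) R1=(0,4,5,0)
Op 7: inc R0 by 1 -> R0=(1,0,0,0) value=1
Op 8: inc R0 by 3 -> R0=(4,0,0,0) value=4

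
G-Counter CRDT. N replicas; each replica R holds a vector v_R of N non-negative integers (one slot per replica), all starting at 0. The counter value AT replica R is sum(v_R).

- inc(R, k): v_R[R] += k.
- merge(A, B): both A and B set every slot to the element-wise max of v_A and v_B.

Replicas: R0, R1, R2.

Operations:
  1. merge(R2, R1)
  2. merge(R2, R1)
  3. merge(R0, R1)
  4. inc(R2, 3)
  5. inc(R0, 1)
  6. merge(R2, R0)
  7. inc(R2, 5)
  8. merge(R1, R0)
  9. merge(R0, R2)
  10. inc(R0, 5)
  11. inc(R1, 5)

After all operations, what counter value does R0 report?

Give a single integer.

Answer: 14

Derivation:
Op 1: merge R2<->R1 -> R2=(0,0,0) R1=(0,0,0)
Op 2: merge R2<->R1 -> R2=(0,0,0) R1=(0,0,0)
Op 3: merge R0<->R1 -> R0=(0,0,0) R1=(0,0,0)
Op 4: inc R2 by 3 -> R2=(0,0,3) value=3
Op 5: inc R0 by 1 -> R0=(1,0,0) value=1
Op 6: merge R2<->R0 -> R2=(1,0,3) R0=(1,0,3)
Op 7: inc R2 by 5 -> R2=(1,0,8) value=9
Op 8: merge R1<->R0 -> R1=(1,0,3) R0=(1,0,3)
Op 9: merge R0<->R2 -> R0=(1,0,8) R2=(1,0,8)
Op 10: inc R0 by 5 -> R0=(6,0,8) value=14
Op 11: inc R1 by 5 -> R1=(1,5,3) value=9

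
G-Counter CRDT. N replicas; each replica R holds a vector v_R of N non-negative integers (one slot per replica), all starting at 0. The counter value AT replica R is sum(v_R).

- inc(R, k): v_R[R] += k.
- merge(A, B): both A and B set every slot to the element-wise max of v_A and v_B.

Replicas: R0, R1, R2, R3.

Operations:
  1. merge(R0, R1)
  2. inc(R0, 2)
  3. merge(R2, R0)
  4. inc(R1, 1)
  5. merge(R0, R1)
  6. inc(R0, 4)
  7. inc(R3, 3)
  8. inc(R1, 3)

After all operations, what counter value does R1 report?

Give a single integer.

Answer: 6

Derivation:
Op 1: merge R0<->R1 -> R0=(0,0,0,0) R1=(0,0,0,0)
Op 2: inc R0 by 2 -> R0=(2,0,0,0) value=2
Op 3: merge R2<->R0 -> R2=(2,0,0,0) R0=(2,0,0,0)
Op 4: inc R1 by 1 -> R1=(0,1,0,0) value=1
Op 5: merge R0<->R1 -> R0=(2,1,0,0) R1=(2,1,0,0)
Op 6: inc R0 by 4 -> R0=(6,1,0,0) value=7
Op 7: inc R3 by 3 -> R3=(0,0,0,3) value=3
Op 8: inc R1 by 3 -> R1=(2,4,0,0) value=6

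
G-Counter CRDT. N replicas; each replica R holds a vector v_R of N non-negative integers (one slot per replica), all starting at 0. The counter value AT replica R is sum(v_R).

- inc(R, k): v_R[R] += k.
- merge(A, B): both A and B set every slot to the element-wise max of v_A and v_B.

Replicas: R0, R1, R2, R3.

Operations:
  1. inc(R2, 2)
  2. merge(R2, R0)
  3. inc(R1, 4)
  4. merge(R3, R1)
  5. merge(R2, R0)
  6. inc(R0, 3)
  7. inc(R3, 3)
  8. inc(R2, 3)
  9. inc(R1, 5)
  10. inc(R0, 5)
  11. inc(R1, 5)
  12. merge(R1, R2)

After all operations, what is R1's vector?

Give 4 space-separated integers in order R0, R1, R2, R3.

Answer: 0 14 5 0

Derivation:
Op 1: inc R2 by 2 -> R2=(0,0,2,0) value=2
Op 2: merge R2<->R0 -> R2=(0,0,2,0) R0=(0,0,2,0)
Op 3: inc R1 by 4 -> R1=(0,4,0,0) value=4
Op 4: merge R3<->R1 -> R3=(0,4,0,0) R1=(0,4,0,0)
Op 5: merge R2<->R0 -> R2=(0,0,2,0) R0=(0,0,2,0)
Op 6: inc R0 by 3 -> R0=(3,0,2,0) value=5
Op 7: inc R3 by 3 -> R3=(0,4,0,3) value=7
Op 8: inc R2 by 3 -> R2=(0,0,5,0) value=5
Op 9: inc R1 by 5 -> R1=(0,9,0,0) value=9
Op 10: inc R0 by 5 -> R0=(8,0,2,0) value=10
Op 11: inc R1 by 5 -> R1=(0,14,0,0) value=14
Op 12: merge R1<->R2 -> R1=(0,14,5,0) R2=(0,14,5,0)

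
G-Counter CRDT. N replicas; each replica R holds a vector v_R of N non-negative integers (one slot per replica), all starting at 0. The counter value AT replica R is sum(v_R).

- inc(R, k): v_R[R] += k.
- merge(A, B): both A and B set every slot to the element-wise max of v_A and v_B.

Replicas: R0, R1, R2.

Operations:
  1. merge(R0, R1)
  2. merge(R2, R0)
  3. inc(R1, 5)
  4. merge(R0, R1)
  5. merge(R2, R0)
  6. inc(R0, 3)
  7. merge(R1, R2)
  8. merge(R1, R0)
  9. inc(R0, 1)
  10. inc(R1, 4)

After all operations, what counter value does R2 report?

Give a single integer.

Answer: 5

Derivation:
Op 1: merge R0<->R1 -> R0=(0,0,0) R1=(0,0,0)
Op 2: merge R2<->R0 -> R2=(0,0,0) R0=(0,0,0)
Op 3: inc R1 by 5 -> R1=(0,5,0) value=5
Op 4: merge R0<->R1 -> R0=(0,5,0) R1=(0,5,0)
Op 5: merge R2<->R0 -> R2=(0,5,0) R0=(0,5,0)
Op 6: inc R0 by 3 -> R0=(3,5,0) value=8
Op 7: merge R1<->R2 -> R1=(0,5,0) R2=(0,5,0)
Op 8: merge R1<->R0 -> R1=(3,5,0) R0=(3,5,0)
Op 9: inc R0 by 1 -> R0=(4,5,0) value=9
Op 10: inc R1 by 4 -> R1=(3,9,0) value=12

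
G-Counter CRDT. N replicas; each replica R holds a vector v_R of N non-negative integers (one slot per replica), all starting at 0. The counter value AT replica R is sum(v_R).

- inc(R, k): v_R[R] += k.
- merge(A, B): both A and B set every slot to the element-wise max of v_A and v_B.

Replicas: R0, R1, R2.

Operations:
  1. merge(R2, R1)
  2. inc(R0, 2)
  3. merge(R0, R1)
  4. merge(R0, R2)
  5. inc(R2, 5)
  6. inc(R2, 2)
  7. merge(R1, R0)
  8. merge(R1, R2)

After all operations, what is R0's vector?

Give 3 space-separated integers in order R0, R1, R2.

Answer: 2 0 0

Derivation:
Op 1: merge R2<->R1 -> R2=(0,0,0) R1=(0,0,0)
Op 2: inc R0 by 2 -> R0=(2,0,0) value=2
Op 3: merge R0<->R1 -> R0=(2,0,0) R1=(2,0,0)
Op 4: merge R0<->R2 -> R0=(2,0,0) R2=(2,0,0)
Op 5: inc R2 by 5 -> R2=(2,0,5) value=7
Op 6: inc R2 by 2 -> R2=(2,0,7) value=9
Op 7: merge R1<->R0 -> R1=(2,0,0) R0=(2,0,0)
Op 8: merge R1<->R2 -> R1=(2,0,7) R2=(2,0,7)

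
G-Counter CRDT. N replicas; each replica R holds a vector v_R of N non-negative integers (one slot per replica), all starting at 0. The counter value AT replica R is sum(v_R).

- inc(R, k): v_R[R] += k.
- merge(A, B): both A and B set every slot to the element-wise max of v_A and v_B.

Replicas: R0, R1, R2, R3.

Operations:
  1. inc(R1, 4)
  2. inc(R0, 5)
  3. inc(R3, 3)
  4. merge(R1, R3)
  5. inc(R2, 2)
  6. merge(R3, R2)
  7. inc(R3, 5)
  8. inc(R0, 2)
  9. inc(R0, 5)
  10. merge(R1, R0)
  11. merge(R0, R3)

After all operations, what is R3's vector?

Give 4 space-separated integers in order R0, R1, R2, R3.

Answer: 12 4 2 8

Derivation:
Op 1: inc R1 by 4 -> R1=(0,4,0,0) value=4
Op 2: inc R0 by 5 -> R0=(5,0,0,0) value=5
Op 3: inc R3 by 3 -> R3=(0,0,0,3) value=3
Op 4: merge R1<->R3 -> R1=(0,4,0,3) R3=(0,4,0,3)
Op 5: inc R2 by 2 -> R2=(0,0,2,0) value=2
Op 6: merge R3<->R2 -> R3=(0,4,2,3) R2=(0,4,2,3)
Op 7: inc R3 by 5 -> R3=(0,4,2,8) value=14
Op 8: inc R0 by 2 -> R0=(7,0,0,0) value=7
Op 9: inc R0 by 5 -> R0=(12,0,0,0) value=12
Op 10: merge R1<->R0 -> R1=(12,4,0,3) R0=(12,4,0,3)
Op 11: merge R0<->R3 -> R0=(12,4,2,8) R3=(12,4,2,8)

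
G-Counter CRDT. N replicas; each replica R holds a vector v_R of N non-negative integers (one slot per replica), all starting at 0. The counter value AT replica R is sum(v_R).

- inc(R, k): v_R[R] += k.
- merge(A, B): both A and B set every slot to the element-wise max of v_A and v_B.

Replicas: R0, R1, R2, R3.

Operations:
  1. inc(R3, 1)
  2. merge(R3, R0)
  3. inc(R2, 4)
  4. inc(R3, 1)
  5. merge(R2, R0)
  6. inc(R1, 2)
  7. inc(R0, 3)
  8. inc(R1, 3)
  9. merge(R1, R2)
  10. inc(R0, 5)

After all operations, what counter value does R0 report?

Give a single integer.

Answer: 13

Derivation:
Op 1: inc R3 by 1 -> R3=(0,0,0,1) value=1
Op 2: merge R3<->R0 -> R3=(0,0,0,1) R0=(0,0,0,1)
Op 3: inc R2 by 4 -> R2=(0,0,4,0) value=4
Op 4: inc R3 by 1 -> R3=(0,0,0,2) value=2
Op 5: merge R2<->R0 -> R2=(0,0,4,1) R0=(0,0,4,1)
Op 6: inc R1 by 2 -> R1=(0,2,0,0) value=2
Op 7: inc R0 by 3 -> R0=(3,0,4,1) value=8
Op 8: inc R1 by 3 -> R1=(0,5,0,0) value=5
Op 9: merge R1<->R2 -> R1=(0,5,4,1) R2=(0,5,4,1)
Op 10: inc R0 by 5 -> R0=(8,0,4,1) value=13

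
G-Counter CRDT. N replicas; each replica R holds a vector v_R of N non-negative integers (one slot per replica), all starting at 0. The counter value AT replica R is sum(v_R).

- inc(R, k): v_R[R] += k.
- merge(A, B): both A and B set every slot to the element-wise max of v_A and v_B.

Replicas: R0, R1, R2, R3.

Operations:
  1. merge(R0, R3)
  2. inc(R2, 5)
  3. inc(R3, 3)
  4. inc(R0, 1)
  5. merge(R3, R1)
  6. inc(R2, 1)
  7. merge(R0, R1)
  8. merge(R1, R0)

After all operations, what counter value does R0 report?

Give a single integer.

Op 1: merge R0<->R3 -> R0=(0,0,0,0) R3=(0,0,0,0)
Op 2: inc R2 by 5 -> R2=(0,0,5,0) value=5
Op 3: inc R3 by 3 -> R3=(0,0,0,3) value=3
Op 4: inc R0 by 1 -> R0=(1,0,0,0) value=1
Op 5: merge R3<->R1 -> R3=(0,0,0,3) R1=(0,0,0,3)
Op 6: inc R2 by 1 -> R2=(0,0,6,0) value=6
Op 7: merge R0<->R1 -> R0=(1,0,0,3) R1=(1,0,0,3)
Op 8: merge R1<->R0 -> R1=(1,0,0,3) R0=(1,0,0,3)

Answer: 4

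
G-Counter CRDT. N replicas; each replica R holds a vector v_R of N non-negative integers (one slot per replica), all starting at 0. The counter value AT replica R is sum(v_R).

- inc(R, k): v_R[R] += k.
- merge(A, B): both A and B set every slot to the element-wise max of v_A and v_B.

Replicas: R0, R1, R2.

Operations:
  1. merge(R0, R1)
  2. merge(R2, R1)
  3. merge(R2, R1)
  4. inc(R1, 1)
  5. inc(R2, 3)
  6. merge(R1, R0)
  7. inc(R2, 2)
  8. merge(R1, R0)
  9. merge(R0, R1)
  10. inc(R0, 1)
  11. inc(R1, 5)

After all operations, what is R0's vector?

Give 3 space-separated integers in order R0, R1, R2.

Op 1: merge R0<->R1 -> R0=(0,0,0) R1=(0,0,0)
Op 2: merge R2<->R1 -> R2=(0,0,0) R1=(0,0,0)
Op 3: merge R2<->R1 -> R2=(0,0,0) R1=(0,0,0)
Op 4: inc R1 by 1 -> R1=(0,1,0) value=1
Op 5: inc R2 by 3 -> R2=(0,0,3) value=3
Op 6: merge R1<->R0 -> R1=(0,1,0) R0=(0,1,0)
Op 7: inc R2 by 2 -> R2=(0,0,5) value=5
Op 8: merge R1<->R0 -> R1=(0,1,0) R0=(0,1,0)
Op 9: merge R0<->R1 -> R0=(0,1,0) R1=(0,1,0)
Op 10: inc R0 by 1 -> R0=(1,1,0) value=2
Op 11: inc R1 by 5 -> R1=(0,6,0) value=6

Answer: 1 1 0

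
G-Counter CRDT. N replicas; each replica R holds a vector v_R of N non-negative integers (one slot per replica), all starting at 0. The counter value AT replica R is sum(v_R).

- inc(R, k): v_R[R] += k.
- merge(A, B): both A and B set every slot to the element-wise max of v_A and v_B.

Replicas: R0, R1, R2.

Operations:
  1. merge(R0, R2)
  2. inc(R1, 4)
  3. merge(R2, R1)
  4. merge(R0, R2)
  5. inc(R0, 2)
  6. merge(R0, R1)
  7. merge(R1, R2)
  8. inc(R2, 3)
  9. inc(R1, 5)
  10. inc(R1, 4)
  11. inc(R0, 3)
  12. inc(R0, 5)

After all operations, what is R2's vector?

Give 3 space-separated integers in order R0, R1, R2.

Op 1: merge R0<->R2 -> R0=(0,0,0) R2=(0,0,0)
Op 2: inc R1 by 4 -> R1=(0,4,0) value=4
Op 3: merge R2<->R1 -> R2=(0,4,0) R1=(0,4,0)
Op 4: merge R0<->R2 -> R0=(0,4,0) R2=(0,4,0)
Op 5: inc R0 by 2 -> R0=(2,4,0) value=6
Op 6: merge R0<->R1 -> R0=(2,4,0) R1=(2,4,0)
Op 7: merge R1<->R2 -> R1=(2,4,0) R2=(2,4,0)
Op 8: inc R2 by 3 -> R2=(2,4,3) value=9
Op 9: inc R1 by 5 -> R1=(2,9,0) value=11
Op 10: inc R1 by 4 -> R1=(2,13,0) value=15
Op 11: inc R0 by 3 -> R0=(5,4,0) value=9
Op 12: inc R0 by 5 -> R0=(10,4,0) value=14

Answer: 2 4 3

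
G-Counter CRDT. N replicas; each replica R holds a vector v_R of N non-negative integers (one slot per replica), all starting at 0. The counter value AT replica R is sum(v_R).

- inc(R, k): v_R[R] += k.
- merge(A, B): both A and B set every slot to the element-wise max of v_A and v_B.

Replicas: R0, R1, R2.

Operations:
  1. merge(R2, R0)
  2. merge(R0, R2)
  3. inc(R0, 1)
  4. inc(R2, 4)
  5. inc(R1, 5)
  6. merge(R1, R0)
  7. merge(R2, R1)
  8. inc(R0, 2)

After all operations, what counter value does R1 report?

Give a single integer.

Op 1: merge R2<->R0 -> R2=(0,0,0) R0=(0,0,0)
Op 2: merge R0<->R2 -> R0=(0,0,0) R2=(0,0,0)
Op 3: inc R0 by 1 -> R0=(1,0,0) value=1
Op 4: inc R2 by 4 -> R2=(0,0,4) value=4
Op 5: inc R1 by 5 -> R1=(0,5,0) value=5
Op 6: merge R1<->R0 -> R1=(1,5,0) R0=(1,5,0)
Op 7: merge R2<->R1 -> R2=(1,5,4) R1=(1,5,4)
Op 8: inc R0 by 2 -> R0=(3,5,0) value=8

Answer: 10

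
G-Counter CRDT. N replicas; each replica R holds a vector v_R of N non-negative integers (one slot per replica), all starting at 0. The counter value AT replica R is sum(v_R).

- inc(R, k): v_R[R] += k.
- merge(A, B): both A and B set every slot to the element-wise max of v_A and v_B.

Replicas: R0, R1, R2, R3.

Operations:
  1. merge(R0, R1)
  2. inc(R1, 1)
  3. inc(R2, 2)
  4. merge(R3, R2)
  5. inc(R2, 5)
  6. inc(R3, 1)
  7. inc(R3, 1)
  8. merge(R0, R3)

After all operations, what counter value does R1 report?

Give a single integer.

Op 1: merge R0<->R1 -> R0=(0,0,0,0) R1=(0,0,0,0)
Op 2: inc R1 by 1 -> R1=(0,1,0,0) value=1
Op 3: inc R2 by 2 -> R2=(0,0,2,0) value=2
Op 4: merge R3<->R2 -> R3=(0,0,2,0) R2=(0,0,2,0)
Op 5: inc R2 by 5 -> R2=(0,0,7,0) value=7
Op 6: inc R3 by 1 -> R3=(0,0,2,1) value=3
Op 7: inc R3 by 1 -> R3=(0,0,2,2) value=4
Op 8: merge R0<->R3 -> R0=(0,0,2,2) R3=(0,0,2,2)

Answer: 1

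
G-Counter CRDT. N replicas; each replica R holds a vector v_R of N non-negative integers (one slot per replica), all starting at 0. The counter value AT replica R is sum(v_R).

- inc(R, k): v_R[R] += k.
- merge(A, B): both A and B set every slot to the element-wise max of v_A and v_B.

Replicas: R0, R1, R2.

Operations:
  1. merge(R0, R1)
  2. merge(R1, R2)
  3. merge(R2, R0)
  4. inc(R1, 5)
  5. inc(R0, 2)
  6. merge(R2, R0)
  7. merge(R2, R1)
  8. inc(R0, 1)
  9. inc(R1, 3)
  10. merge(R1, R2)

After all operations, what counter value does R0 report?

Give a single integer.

Answer: 3

Derivation:
Op 1: merge R0<->R1 -> R0=(0,0,0) R1=(0,0,0)
Op 2: merge R1<->R2 -> R1=(0,0,0) R2=(0,0,0)
Op 3: merge R2<->R0 -> R2=(0,0,0) R0=(0,0,0)
Op 4: inc R1 by 5 -> R1=(0,5,0) value=5
Op 5: inc R0 by 2 -> R0=(2,0,0) value=2
Op 6: merge R2<->R0 -> R2=(2,0,0) R0=(2,0,0)
Op 7: merge R2<->R1 -> R2=(2,5,0) R1=(2,5,0)
Op 8: inc R0 by 1 -> R0=(3,0,0) value=3
Op 9: inc R1 by 3 -> R1=(2,8,0) value=10
Op 10: merge R1<->R2 -> R1=(2,8,0) R2=(2,8,0)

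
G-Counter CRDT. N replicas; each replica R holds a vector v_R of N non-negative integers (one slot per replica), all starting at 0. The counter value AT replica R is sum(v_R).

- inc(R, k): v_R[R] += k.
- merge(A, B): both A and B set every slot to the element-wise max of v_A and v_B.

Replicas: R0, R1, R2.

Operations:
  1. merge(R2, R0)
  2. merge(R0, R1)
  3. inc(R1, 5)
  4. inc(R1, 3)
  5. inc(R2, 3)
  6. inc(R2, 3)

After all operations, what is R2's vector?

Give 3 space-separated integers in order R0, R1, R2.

Op 1: merge R2<->R0 -> R2=(0,0,0) R0=(0,0,0)
Op 2: merge R0<->R1 -> R0=(0,0,0) R1=(0,0,0)
Op 3: inc R1 by 5 -> R1=(0,5,0) value=5
Op 4: inc R1 by 3 -> R1=(0,8,0) value=8
Op 5: inc R2 by 3 -> R2=(0,0,3) value=3
Op 6: inc R2 by 3 -> R2=(0,0,6) value=6

Answer: 0 0 6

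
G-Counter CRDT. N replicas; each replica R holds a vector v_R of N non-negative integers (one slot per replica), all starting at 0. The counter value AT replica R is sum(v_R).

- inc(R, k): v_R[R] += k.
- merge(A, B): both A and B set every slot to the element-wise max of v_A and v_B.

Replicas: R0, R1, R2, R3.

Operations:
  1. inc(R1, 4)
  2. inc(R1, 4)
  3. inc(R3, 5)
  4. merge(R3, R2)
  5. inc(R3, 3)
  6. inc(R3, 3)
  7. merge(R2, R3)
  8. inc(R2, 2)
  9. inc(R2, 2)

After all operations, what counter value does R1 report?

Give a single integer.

Answer: 8

Derivation:
Op 1: inc R1 by 4 -> R1=(0,4,0,0) value=4
Op 2: inc R1 by 4 -> R1=(0,8,0,0) value=8
Op 3: inc R3 by 5 -> R3=(0,0,0,5) value=5
Op 4: merge R3<->R2 -> R3=(0,0,0,5) R2=(0,0,0,5)
Op 5: inc R3 by 3 -> R3=(0,0,0,8) value=8
Op 6: inc R3 by 3 -> R3=(0,0,0,11) value=11
Op 7: merge R2<->R3 -> R2=(0,0,0,11) R3=(0,0,0,11)
Op 8: inc R2 by 2 -> R2=(0,0,2,11) value=13
Op 9: inc R2 by 2 -> R2=(0,0,4,11) value=15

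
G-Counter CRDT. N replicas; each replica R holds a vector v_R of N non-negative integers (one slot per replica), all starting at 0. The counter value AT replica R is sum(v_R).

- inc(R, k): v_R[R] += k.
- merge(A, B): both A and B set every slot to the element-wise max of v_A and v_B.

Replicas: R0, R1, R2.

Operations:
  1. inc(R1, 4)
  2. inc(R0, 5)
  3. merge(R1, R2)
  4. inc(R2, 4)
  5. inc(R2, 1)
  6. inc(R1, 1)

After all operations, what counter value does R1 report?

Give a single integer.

Op 1: inc R1 by 4 -> R1=(0,4,0) value=4
Op 2: inc R0 by 5 -> R0=(5,0,0) value=5
Op 3: merge R1<->R2 -> R1=(0,4,0) R2=(0,4,0)
Op 4: inc R2 by 4 -> R2=(0,4,4) value=8
Op 5: inc R2 by 1 -> R2=(0,4,5) value=9
Op 6: inc R1 by 1 -> R1=(0,5,0) value=5

Answer: 5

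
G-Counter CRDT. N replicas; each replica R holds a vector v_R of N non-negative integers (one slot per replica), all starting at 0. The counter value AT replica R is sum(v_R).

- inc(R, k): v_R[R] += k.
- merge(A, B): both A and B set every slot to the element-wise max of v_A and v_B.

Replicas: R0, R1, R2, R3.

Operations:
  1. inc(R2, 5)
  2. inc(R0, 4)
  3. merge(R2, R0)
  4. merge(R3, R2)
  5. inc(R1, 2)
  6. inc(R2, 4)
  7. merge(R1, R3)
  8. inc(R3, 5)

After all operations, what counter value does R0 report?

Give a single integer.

Answer: 9

Derivation:
Op 1: inc R2 by 5 -> R2=(0,0,5,0) value=5
Op 2: inc R0 by 4 -> R0=(4,0,0,0) value=4
Op 3: merge R2<->R0 -> R2=(4,0,5,0) R0=(4,0,5,0)
Op 4: merge R3<->R2 -> R3=(4,0,5,0) R2=(4,0,5,0)
Op 5: inc R1 by 2 -> R1=(0,2,0,0) value=2
Op 6: inc R2 by 4 -> R2=(4,0,9,0) value=13
Op 7: merge R1<->R3 -> R1=(4,2,5,0) R3=(4,2,5,0)
Op 8: inc R3 by 5 -> R3=(4,2,5,5) value=16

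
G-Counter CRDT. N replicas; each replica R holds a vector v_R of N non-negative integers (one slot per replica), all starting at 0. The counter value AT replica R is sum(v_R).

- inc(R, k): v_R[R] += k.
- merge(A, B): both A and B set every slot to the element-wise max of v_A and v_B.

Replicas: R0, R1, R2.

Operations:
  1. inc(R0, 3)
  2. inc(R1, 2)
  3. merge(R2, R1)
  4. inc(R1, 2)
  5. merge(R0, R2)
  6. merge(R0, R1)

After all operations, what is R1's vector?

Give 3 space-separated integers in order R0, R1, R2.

Op 1: inc R0 by 3 -> R0=(3,0,0) value=3
Op 2: inc R1 by 2 -> R1=(0,2,0) value=2
Op 3: merge R2<->R1 -> R2=(0,2,0) R1=(0,2,0)
Op 4: inc R1 by 2 -> R1=(0,4,0) value=4
Op 5: merge R0<->R2 -> R0=(3,2,0) R2=(3,2,0)
Op 6: merge R0<->R1 -> R0=(3,4,0) R1=(3,4,0)

Answer: 3 4 0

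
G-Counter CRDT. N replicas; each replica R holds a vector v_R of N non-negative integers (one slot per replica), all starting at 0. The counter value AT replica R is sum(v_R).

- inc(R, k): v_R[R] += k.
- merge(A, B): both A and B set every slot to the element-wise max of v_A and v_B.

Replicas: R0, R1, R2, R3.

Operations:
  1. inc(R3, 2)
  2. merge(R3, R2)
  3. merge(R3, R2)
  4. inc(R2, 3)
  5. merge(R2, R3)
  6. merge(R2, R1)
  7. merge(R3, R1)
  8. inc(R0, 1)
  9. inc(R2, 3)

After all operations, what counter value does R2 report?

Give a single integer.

Op 1: inc R3 by 2 -> R3=(0,0,0,2) value=2
Op 2: merge R3<->R2 -> R3=(0,0,0,2) R2=(0,0,0,2)
Op 3: merge R3<->R2 -> R3=(0,0,0,2) R2=(0,0,0,2)
Op 4: inc R2 by 3 -> R2=(0,0,3,2) value=5
Op 5: merge R2<->R3 -> R2=(0,0,3,2) R3=(0,0,3,2)
Op 6: merge R2<->R1 -> R2=(0,0,3,2) R1=(0,0,3,2)
Op 7: merge R3<->R1 -> R3=(0,0,3,2) R1=(0,0,3,2)
Op 8: inc R0 by 1 -> R0=(1,0,0,0) value=1
Op 9: inc R2 by 3 -> R2=(0,0,6,2) value=8

Answer: 8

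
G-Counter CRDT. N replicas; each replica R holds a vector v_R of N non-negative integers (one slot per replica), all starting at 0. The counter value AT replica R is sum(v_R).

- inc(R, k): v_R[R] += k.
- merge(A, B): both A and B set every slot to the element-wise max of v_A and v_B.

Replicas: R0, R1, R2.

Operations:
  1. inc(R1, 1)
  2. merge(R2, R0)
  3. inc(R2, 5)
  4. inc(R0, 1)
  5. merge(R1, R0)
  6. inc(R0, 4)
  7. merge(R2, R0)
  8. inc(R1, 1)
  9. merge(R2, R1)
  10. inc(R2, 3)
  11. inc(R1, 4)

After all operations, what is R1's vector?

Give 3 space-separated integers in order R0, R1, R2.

Answer: 5 6 5

Derivation:
Op 1: inc R1 by 1 -> R1=(0,1,0) value=1
Op 2: merge R2<->R0 -> R2=(0,0,0) R0=(0,0,0)
Op 3: inc R2 by 5 -> R2=(0,0,5) value=5
Op 4: inc R0 by 1 -> R0=(1,0,0) value=1
Op 5: merge R1<->R0 -> R1=(1,1,0) R0=(1,1,0)
Op 6: inc R0 by 4 -> R0=(5,1,0) value=6
Op 7: merge R2<->R0 -> R2=(5,1,5) R0=(5,1,5)
Op 8: inc R1 by 1 -> R1=(1,2,0) value=3
Op 9: merge R2<->R1 -> R2=(5,2,5) R1=(5,2,5)
Op 10: inc R2 by 3 -> R2=(5,2,8) value=15
Op 11: inc R1 by 4 -> R1=(5,6,5) value=16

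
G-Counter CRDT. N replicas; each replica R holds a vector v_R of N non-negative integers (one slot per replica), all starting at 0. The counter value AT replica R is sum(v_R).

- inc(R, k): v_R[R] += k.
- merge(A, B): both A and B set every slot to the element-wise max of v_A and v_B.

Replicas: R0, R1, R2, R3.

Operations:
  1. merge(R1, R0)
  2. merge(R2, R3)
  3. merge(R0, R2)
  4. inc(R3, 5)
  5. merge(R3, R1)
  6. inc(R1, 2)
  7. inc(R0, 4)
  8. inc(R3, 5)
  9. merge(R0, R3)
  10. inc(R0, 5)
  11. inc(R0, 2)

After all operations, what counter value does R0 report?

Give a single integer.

Op 1: merge R1<->R0 -> R1=(0,0,0,0) R0=(0,0,0,0)
Op 2: merge R2<->R3 -> R2=(0,0,0,0) R3=(0,0,0,0)
Op 3: merge R0<->R2 -> R0=(0,0,0,0) R2=(0,0,0,0)
Op 4: inc R3 by 5 -> R3=(0,0,0,5) value=5
Op 5: merge R3<->R1 -> R3=(0,0,0,5) R1=(0,0,0,5)
Op 6: inc R1 by 2 -> R1=(0,2,0,5) value=7
Op 7: inc R0 by 4 -> R0=(4,0,0,0) value=4
Op 8: inc R3 by 5 -> R3=(0,0,0,10) value=10
Op 9: merge R0<->R3 -> R0=(4,0,0,10) R3=(4,0,0,10)
Op 10: inc R0 by 5 -> R0=(9,0,0,10) value=19
Op 11: inc R0 by 2 -> R0=(11,0,0,10) value=21

Answer: 21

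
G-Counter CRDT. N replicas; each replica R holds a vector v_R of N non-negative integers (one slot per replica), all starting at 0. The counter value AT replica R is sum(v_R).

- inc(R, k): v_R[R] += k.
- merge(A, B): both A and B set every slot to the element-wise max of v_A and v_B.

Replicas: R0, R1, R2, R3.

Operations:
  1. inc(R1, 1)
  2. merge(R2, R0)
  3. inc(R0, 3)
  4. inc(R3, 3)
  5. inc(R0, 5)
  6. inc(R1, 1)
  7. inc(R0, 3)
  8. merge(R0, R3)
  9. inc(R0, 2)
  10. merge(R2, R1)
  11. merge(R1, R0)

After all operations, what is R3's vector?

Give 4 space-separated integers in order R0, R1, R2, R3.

Answer: 11 0 0 3

Derivation:
Op 1: inc R1 by 1 -> R1=(0,1,0,0) value=1
Op 2: merge R2<->R0 -> R2=(0,0,0,0) R0=(0,0,0,0)
Op 3: inc R0 by 3 -> R0=(3,0,0,0) value=3
Op 4: inc R3 by 3 -> R3=(0,0,0,3) value=3
Op 5: inc R0 by 5 -> R0=(8,0,0,0) value=8
Op 6: inc R1 by 1 -> R1=(0,2,0,0) value=2
Op 7: inc R0 by 3 -> R0=(11,0,0,0) value=11
Op 8: merge R0<->R3 -> R0=(11,0,0,3) R3=(11,0,0,3)
Op 9: inc R0 by 2 -> R0=(13,0,0,3) value=16
Op 10: merge R2<->R1 -> R2=(0,2,0,0) R1=(0,2,0,0)
Op 11: merge R1<->R0 -> R1=(13,2,0,3) R0=(13,2,0,3)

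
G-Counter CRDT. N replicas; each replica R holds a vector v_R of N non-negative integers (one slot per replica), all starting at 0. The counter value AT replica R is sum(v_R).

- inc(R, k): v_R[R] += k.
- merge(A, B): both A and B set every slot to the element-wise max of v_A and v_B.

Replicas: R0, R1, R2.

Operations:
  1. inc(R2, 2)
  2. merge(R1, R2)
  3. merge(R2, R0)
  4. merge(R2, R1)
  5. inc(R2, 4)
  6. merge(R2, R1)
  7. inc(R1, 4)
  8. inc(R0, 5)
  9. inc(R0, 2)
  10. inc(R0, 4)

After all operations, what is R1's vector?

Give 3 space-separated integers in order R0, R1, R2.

Answer: 0 4 6

Derivation:
Op 1: inc R2 by 2 -> R2=(0,0,2) value=2
Op 2: merge R1<->R2 -> R1=(0,0,2) R2=(0,0,2)
Op 3: merge R2<->R0 -> R2=(0,0,2) R0=(0,0,2)
Op 4: merge R2<->R1 -> R2=(0,0,2) R1=(0,0,2)
Op 5: inc R2 by 4 -> R2=(0,0,6) value=6
Op 6: merge R2<->R1 -> R2=(0,0,6) R1=(0,0,6)
Op 7: inc R1 by 4 -> R1=(0,4,6) value=10
Op 8: inc R0 by 5 -> R0=(5,0,2) value=7
Op 9: inc R0 by 2 -> R0=(7,0,2) value=9
Op 10: inc R0 by 4 -> R0=(11,0,2) value=13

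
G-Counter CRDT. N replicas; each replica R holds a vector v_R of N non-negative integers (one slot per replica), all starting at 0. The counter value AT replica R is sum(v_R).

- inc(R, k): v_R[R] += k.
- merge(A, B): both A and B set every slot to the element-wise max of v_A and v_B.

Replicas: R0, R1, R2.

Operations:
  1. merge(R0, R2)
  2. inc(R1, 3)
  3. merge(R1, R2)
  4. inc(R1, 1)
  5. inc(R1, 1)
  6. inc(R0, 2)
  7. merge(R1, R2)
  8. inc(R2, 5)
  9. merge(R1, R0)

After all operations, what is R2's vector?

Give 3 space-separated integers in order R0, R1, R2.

Answer: 0 5 5

Derivation:
Op 1: merge R0<->R2 -> R0=(0,0,0) R2=(0,0,0)
Op 2: inc R1 by 3 -> R1=(0,3,0) value=3
Op 3: merge R1<->R2 -> R1=(0,3,0) R2=(0,3,0)
Op 4: inc R1 by 1 -> R1=(0,4,0) value=4
Op 5: inc R1 by 1 -> R1=(0,5,0) value=5
Op 6: inc R0 by 2 -> R0=(2,0,0) value=2
Op 7: merge R1<->R2 -> R1=(0,5,0) R2=(0,5,0)
Op 8: inc R2 by 5 -> R2=(0,5,5) value=10
Op 9: merge R1<->R0 -> R1=(2,5,0) R0=(2,5,0)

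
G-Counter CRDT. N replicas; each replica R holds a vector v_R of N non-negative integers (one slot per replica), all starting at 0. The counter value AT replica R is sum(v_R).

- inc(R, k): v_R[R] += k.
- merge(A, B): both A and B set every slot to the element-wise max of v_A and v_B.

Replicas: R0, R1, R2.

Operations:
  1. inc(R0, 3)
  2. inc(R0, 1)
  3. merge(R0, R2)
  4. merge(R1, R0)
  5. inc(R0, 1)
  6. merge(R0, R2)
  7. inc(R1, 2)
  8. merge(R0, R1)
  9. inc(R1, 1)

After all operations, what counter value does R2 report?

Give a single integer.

Op 1: inc R0 by 3 -> R0=(3,0,0) value=3
Op 2: inc R0 by 1 -> R0=(4,0,0) value=4
Op 3: merge R0<->R2 -> R0=(4,0,0) R2=(4,0,0)
Op 4: merge R1<->R0 -> R1=(4,0,0) R0=(4,0,0)
Op 5: inc R0 by 1 -> R0=(5,0,0) value=5
Op 6: merge R0<->R2 -> R0=(5,0,0) R2=(5,0,0)
Op 7: inc R1 by 2 -> R1=(4,2,0) value=6
Op 8: merge R0<->R1 -> R0=(5,2,0) R1=(5,2,0)
Op 9: inc R1 by 1 -> R1=(5,3,0) value=8

Answer: 5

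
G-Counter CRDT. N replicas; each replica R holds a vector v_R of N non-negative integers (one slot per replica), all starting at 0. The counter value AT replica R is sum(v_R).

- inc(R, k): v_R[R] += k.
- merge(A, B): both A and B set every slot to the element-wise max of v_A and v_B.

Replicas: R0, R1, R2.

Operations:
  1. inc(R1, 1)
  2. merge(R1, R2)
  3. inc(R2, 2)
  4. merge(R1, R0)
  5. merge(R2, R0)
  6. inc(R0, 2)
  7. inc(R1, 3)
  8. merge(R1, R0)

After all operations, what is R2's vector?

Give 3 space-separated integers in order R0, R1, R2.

Answer: 0 1 2

Derivation:
Op 1: inc R1 by 1 -> R1=(0,1,0) value=1
Op 2: merge R1<->R2 -> R1=(0,1,0) R2=(0,1,0)
Op 3: inc R2 by 2 -> R2=(0,1,2) value=3
Op 4: merge R1<->R0 -> R1=(0,1,0) R0=(0,1,0)
Op 5: merge R2<->R0 -> R2=(0,1,2) R0=(0,1,2)
Op 6: inc R0 by 2 -> R0=(2,1,2) value=5
Op 7: inc R1 by 3 -> R1=(0,4,0) value=4
Op 8: merge R1<->R0 -> R1=(2,4,2) R0=(2,4,2)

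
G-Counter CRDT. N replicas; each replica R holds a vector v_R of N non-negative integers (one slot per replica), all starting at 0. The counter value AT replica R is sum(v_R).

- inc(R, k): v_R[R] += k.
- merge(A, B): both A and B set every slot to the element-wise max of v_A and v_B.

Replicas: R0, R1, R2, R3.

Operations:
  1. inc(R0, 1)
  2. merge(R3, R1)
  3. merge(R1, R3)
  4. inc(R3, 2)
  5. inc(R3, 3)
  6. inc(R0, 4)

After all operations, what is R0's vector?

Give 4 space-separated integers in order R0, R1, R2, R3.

Answer: 5 0 0 0

Derivation:
Op 1: inc R0 by 1 -> R0=(1,0,0,0) value=1
Op 2: merge R3<->R1 -> R3=(0,0,0,0) R1=(0,0,0,0)
Op 3: merge R1<->R3 -> R1=(0,0,0,0) R3=(0,0,0,0)
Op 4: inc R3 by 2 -> R3=(0,0,0,2) value=2
Op 5: inc R3 by 3 -> R3=(0,0,0,5) value=5
Op 6: inc R0 by 4 -> R0=(5,0,0,0) value=5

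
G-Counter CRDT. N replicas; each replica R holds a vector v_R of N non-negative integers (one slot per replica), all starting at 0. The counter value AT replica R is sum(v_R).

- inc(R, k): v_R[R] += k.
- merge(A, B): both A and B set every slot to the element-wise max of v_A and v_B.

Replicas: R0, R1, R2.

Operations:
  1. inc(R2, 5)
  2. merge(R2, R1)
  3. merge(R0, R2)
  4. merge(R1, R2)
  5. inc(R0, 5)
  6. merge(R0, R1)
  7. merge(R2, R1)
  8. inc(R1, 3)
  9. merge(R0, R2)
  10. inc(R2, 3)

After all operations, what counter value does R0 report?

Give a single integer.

Op 1: inc R2 by 5 -> R2=(0,0,5) value=5
Op 2: merge R2<->R1 -> R2=(0,0,5) R1=(0,0,5)
Op 3: merge R0<->R2 -> R0=(0,0,5) R2=(0,0,5)
Op 4: merge R1<->R2 -> R1=(0,0,5) R2=(0,0,5)
Op 5: inc R0 by 5 -> R0=(5,0,5) value=10
Op 6: merge R0<->R1 -> R0=(5,0,5) R1=(5,0,5)
Op 7: merge R2<->R1 -> R2=(5,0,5) R1=(5,0,5)
Op 8: inc R1 by 3 -> R1=(5,3,5) value=13
Op 9: merge R0<->R2 -> R0=(5,0,5) R2=(5,0,5)
Op 10: inc R2 by 3 -> R2=(5,0,8) value=13

Answer: 10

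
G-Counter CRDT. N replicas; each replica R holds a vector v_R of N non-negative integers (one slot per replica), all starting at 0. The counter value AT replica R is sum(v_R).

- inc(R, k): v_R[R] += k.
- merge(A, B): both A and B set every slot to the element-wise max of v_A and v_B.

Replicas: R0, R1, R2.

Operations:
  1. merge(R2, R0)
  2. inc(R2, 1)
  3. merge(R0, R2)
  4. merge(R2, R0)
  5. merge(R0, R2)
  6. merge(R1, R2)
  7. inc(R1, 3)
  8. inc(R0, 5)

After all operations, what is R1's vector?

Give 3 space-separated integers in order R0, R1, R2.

Op 1: merge R2<->R0 -> R2=(0,0,0) R0=(0,0,0)
Op 2: inc R2 by 1 -> R2=(0,0,1) value=1
Op 3: merge R0<->R2 -> R0=(0,0,1) R2=(0,0,1)
Op 4: merge R2<->R0 -> R2=(0,0,1) R0=(0,0,1)
Op 5: merge R0<->R2 -> R0=(0,0,1) R2=(0,0,1)
Op 6: merge R1<->R2 -> R1=(0,0,1) R2=(0,0,1)
Op 7: inc R1 by 3 -> R1=(0,3,1) value=4
Op 8: inc R0 by 5 -> R0=(5,0,1) value=6

Answer: 0 3 1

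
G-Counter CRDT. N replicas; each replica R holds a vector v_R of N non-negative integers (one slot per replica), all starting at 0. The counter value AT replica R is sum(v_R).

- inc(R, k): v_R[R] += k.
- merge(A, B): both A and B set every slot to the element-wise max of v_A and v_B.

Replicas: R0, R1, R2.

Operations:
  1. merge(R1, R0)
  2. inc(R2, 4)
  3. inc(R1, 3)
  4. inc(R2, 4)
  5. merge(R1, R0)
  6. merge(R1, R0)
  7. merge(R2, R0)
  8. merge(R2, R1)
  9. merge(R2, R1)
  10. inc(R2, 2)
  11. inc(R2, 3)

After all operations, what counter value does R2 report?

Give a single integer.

Answer: 16

Derivation:
Op 1: merge R1<->R0 -> R1=(0,0,0) R0=(0,0,0)
Op 2: inc R2 by 4 -> R2=(0,0,4) value=4
Op 3: inc R1 by 3 -> R1=(0,3,0) value=3
Op 4: inc R2 by 4 -> R2=(0,0,8) value=8
Op 5: merge R1<->R0 -> R1=(0,3,0) R0=(0,3,0)
Op 6: merge R1<->R0 -> R1=(0,3,0) R0=(0,3,0)
Op 7: merge R2<->R0 -> R2=(0,3,8) R0=(0,3,8)
Op 8: merge R2<->R1 -> R2=(0,3,8) R1=(0,3,8)
Op 9: merge R2<->R1 -> R2=(0,3,8) R1=(0,3,8)
Op 10: inc R2 by 2 -> R2=(0,3,10) value=13
Op 11: inc R2 by 3 -> R2=(0,3,13) value=16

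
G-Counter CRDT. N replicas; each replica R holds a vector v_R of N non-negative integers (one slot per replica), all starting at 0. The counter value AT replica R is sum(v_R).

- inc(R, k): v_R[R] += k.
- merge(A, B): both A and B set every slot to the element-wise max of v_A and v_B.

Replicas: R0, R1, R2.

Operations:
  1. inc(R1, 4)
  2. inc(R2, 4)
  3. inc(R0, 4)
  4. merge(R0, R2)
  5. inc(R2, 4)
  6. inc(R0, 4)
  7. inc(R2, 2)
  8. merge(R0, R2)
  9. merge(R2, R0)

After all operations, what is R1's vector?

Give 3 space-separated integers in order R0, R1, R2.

Answer: 0 4 0

Derivation:
Op 1: inc R1 by 4 -> R1=(0,4,0) value=4
Op 2: inc R2 by 4 -> R2=(0,0,4) value=4
Op 3: inc R0 by 4 -> R0=(4,0,0) value=4
Op 4: merge R0<->R2 -> R0=(4,0,4) R2=(4,0,4)
Op 5: inc R2 by 4 -> R2=(4,0,8) value=12
Op 6: inc R0 by 4 -> R0=(8,0,4) value=12
Op 7: inc R2 by 2 -> R2=(4,0,10) value=14
Op 8: merge R0<->R2 -> R0=(8,0,10) R2=(8,0,10)
Op 9: merge R2<->R0 -> R2=(8,0,10) R0=(8,0,10)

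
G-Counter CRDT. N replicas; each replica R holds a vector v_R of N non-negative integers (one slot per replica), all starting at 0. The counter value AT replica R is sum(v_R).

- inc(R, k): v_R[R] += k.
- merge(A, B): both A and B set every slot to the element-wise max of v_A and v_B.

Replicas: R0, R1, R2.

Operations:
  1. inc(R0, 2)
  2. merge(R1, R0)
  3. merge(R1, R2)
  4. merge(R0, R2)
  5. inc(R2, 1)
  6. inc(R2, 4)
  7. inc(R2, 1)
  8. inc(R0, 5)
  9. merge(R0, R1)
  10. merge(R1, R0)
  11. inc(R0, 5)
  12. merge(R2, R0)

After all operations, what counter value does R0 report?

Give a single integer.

Op 1: inc R0 by 2 -> R0=(2,0,0) value=2
Op 2: merge R1<->R0 -> R1=(2,0,0) R0=(2,0,0)
Op 3: merge R1<->R2 -> R1=(2,0,0) R2=(2,0,0)
Op 4: merge R0<->R2 -> R0=(2,0,0) R2=(2,0,0)
Op 5: inc R2 by 1 -> R2=(2,0,1) value=3
Op 6: inc R2 by 4 -> R2=(2,0,5) value=7
Op 7: inc R2 by 1 -> R2=(2,0,6) value=8
Op 8: inc R0 by 5 -> R0=(7,0,0) value=7
Op 9: merge R0<->R1 -> R0=(7,0,0) R1=(7,0,0)
Op 10: merge R1<->R0 -> R1=(7,0,0) R0=(7,0,0)
Op 11: inc R0 by 5 -> R0=(12,0,0) value=12
Op 12: merge R2<->R0 -> R2=(12,0,6) R0=(12,0,6)

Answer: 18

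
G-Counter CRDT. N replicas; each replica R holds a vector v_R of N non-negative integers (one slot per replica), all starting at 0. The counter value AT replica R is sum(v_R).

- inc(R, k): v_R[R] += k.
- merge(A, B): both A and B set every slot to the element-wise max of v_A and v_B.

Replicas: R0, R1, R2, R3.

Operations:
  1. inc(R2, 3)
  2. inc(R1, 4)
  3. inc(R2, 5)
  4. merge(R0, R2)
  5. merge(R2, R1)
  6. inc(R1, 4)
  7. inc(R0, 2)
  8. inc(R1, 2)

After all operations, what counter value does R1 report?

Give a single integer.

Answer: 18

Derivation:
Op 1: inc R2 by 3 -> R2=(0,0,3,0) value=3
Op 2: inc R1 by 4 -> R1=(0,4,0,0) value=4
Op 3: inc R2 by 5 -> R2=(0,0,8,0) value=8
Op 4: merge R0<->R2 -> R0=(0,0,8,0) R2=(0,0,8,0)
Op 5: merge R2<->R1 -> R2=(0,4,8,0) R1=(0,4,8,0)
Op 6: inc R1 by 4 -> R1=(0,8,8,0) value=16
Op 7: inc R0 by 2 -> R0=(2,0,8,0) value=10
Op 8: inc R1 by 2 -> R1=(0,10,8,0) value=18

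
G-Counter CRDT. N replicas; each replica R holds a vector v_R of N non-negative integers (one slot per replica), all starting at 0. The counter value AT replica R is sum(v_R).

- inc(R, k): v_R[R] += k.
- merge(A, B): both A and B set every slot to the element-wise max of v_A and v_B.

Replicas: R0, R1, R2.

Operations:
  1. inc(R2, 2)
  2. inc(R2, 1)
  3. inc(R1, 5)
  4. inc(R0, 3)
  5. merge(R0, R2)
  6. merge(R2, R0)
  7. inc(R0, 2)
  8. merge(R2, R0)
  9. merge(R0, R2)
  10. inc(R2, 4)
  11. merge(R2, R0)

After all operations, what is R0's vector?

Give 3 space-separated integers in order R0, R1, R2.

Op 1: inc R2 by 2 -> R2=(0,0,2) value=2
Op 2: inc R2 by 1 -> R2=(0,0,3) value=3
Op 3: inc R1 by 5 -> R1=(0,5,0) value=5
Op 4: inc R0 by 3 -> R0=(3,0,0) value=3
Op 5: merge R0<->R2 -> R0=(3,0,3) R2=(3,0,3)
Op 6: merge R2<->R0 -> R2=(3,0,3) R0=(3,0,3)
Op 7: inc R0 by 2 -> R0=(5,0,3) value=8
Op 8: merge R2<->R0 -> R2=(5,0,3) R0=(5,0,3)
Op 9: merge R0<->R2 -> R0=(5,0,3) R2=(5,0,3)
Op 10: inc R2 by 4 -> R2=(5,0,7) value=12
Op 11: merge R2<->R0 -> R2=(5,0,7) R0=(5,0,7)

Answer: 5 0 7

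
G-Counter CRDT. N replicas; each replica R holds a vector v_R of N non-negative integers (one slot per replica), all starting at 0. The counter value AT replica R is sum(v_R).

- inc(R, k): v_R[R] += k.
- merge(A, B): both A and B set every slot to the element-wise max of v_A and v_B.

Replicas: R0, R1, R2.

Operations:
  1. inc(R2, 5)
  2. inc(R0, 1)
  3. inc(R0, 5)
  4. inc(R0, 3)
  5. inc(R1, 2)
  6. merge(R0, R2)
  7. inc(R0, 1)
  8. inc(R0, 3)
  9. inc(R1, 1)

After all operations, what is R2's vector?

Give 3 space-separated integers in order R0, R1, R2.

Op 1: inc R2 by 5 -> R2=(0,0,5) value=5
Op 2: inc R0 by 1 -> R0=(1,0,0) value=1
Op 3: inc R0 by 5 -> R0=(6,0,0) value=6
Op 4: inc R0 by 3 -> R0=(9,0,0) value=9
Op 5: inc R1 by 2 -> R1=(0,2,0) value=2
Op 6: merge R0<->R2 -> R0=(9,0,5) R2=(9,0,5)
Op 7: inc R0 by 1 -> R0=(10,0,5) value=15
Op 8: inc R0 by 3 -> R0=(13,0,5) value=18
Op 9: inc R1 by 1 -> R1=(0,3,0) value=3

Answer: 9 0 5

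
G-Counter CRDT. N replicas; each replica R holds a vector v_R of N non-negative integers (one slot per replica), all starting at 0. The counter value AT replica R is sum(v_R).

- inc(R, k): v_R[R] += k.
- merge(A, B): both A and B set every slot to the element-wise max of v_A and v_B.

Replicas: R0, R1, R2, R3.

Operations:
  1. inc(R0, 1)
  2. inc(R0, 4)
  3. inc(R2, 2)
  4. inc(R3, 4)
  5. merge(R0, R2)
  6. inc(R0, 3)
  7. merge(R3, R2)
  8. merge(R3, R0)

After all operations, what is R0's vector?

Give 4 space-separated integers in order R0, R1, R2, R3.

Answer: 8 0 2 4

Derivation:
Op 1: inc R0 by 1 -> R0=(1,0,0,0) value=1
Op 2: inc R0 by 4 -> R0=(5,0,0,0) value=5
Op 3: inc R2 by 2 -> R2=(0,0,2,0) value=2
Op 4: inc R3 by 4 -> R3=(0,0,0,4) value=4
Op 5: merge R0<->R2 -> R0=(5,0,2,0) R2=(5,0,2,0)
Op 6: inc R0 by 3 -> R0=(8,0,2,0) value=10
Op 7: merge R3<->R2 -> R3=(5,0,2,4) R2=(5,0,2,4)
Op 8: merge R3<->R0 -> R3=(8,0,2,4) R0=(8,0,2,4)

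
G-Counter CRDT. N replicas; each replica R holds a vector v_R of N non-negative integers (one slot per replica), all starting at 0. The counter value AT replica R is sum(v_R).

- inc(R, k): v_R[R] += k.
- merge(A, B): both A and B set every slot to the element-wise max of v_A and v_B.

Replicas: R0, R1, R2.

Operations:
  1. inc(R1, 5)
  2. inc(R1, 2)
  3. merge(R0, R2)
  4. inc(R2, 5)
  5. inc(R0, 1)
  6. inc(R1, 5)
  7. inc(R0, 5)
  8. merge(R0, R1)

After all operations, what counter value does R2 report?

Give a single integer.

Answer: 5

Derivation:
Op 1: inc R1 by 5 -> R1=(0,5,0) value=5
Op 2: inc R1 by 2 -> R1=(0,7,0) value=7
Op 3: merge R0<->R2 -> R0=(0,0,0) R2=(0,0,0)
Op 4: inc R2 by 5 -> R2=(0,0,5) value=5
Op 5: inc R0 by 1 -> R0=(1,0,0) value=1
Op 6: inc R1 by 5 -> R1=(0,12,0) value=12
Op 7: inc R0 by 5 -> R0=(6,0,0) value=6
Op 8: merge R0<->R1 -> R0=(6,12,0) R1=(6,12,0)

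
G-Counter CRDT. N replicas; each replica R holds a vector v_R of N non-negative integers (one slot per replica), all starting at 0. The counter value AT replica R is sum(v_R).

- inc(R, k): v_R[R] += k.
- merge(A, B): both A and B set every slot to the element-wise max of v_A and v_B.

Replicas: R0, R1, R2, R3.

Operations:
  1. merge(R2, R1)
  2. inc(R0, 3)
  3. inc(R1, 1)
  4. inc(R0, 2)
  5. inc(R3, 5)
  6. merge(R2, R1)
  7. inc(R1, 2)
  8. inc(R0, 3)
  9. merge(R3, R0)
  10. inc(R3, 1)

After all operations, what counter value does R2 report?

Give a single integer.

Op 1: merge R2<->R1 -> R2=(0,0,0,0) R1=(0,0,0,0)
Op 2: inc R0 by 3 -> R0=(3,0,0,0) value=3
Op 3: inc R1 by 1 -> R1=(0,1,0,0) value=1
Op 4: inc R0 by 2 -> R0=(5,0,0,0) value=5
Op 5: inc R3 by 5 -> R3=(0,0,0,5) value=5
Op 6: merge R2<->R1 -> R2=(0,1,0,0) R1=(0,1,0,0)
Op 7: inc R1 by 2 -> R1=(0,3,0,0) value=3
Op 8: inc R0 by 3 -> R0=(8,0,0,0) value=8
Op 9: merge R3<->R0 -> R3=(8,0,0,5) R0=(8,0,0,5)
Op 10: inc R3 by 1 -> R3=(8,0,0,6) value=14

Answer: 1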